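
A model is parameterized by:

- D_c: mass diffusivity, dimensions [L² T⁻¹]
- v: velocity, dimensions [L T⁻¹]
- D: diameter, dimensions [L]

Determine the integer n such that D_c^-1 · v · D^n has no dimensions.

1

Balance the L exponent: (1)·n from D, plus −(2) + (1) = -1 from the rest, must sum to zero.
n − 1 = 0, so n = 1.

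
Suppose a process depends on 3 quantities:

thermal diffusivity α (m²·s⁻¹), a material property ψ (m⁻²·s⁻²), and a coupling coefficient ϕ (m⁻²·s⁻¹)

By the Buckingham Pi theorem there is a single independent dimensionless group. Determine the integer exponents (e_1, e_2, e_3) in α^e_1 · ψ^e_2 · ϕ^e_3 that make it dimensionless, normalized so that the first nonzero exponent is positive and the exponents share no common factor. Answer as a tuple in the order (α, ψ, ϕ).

L: e_1·(2) + e_2·(-2) + e_3·(-2) = 0
T: e_1·(-1) + e_2·(-2) + e_3·(-1) = 0
Solving this homogeneous linear system for the smallest-integer solution (first nonzero entry positive) gives (1, -2, 3).

(1, -2, 3)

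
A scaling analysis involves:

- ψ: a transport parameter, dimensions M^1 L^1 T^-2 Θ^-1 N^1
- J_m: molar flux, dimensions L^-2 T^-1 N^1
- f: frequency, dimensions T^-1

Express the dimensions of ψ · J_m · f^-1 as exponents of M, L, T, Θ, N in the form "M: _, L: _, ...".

M: 1, L: -1, T: -2, Θ: -1, N: 2

Collect each base-dimension exponent across the product:
  M: (1) + (0) − (0) = 1
  L: (1) + (-2) − (0) = -1
  T: (-2) + (-1) − (-1) = -2
  Θ: (-1) + (0) − (0) = -1
  N: (1) + (1) − (0) = 2
So the dimensions are [M L⁻¹ T⁻² Θ⁻¹ N²].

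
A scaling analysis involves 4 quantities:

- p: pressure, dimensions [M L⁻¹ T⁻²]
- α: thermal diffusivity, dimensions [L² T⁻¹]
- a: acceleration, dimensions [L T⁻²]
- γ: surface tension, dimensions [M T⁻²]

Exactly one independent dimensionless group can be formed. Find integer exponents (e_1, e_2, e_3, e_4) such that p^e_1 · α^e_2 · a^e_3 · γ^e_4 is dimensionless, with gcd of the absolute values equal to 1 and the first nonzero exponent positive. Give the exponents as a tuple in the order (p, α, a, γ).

(3, 2, -1, -3)

M: e_1·(1) + e_2·(0) + e_3·(0) + e_4·(1) = 0
L: e_1·(-1) + e_2·(2) + e_3·(1) + e_4·(0) = 0
T: e_1·(-2) + e_2·(-1) + e_3·(-2) + e_4·(-2) = 0
Solving this homogeneous linear system for the smallest-integer solution (first nonzero entry positive) gives (3, 2, -1, -3).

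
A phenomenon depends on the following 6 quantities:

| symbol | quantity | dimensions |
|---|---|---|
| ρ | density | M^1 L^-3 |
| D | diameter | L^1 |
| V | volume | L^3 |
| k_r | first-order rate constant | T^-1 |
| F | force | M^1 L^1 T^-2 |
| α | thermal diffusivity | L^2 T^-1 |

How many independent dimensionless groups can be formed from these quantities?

There are 6 variables and 3 base dimensions (M, L, T).
The dimension matrix has rank 3.
Independent dimensionless groups: 6 − 3 = 3.

3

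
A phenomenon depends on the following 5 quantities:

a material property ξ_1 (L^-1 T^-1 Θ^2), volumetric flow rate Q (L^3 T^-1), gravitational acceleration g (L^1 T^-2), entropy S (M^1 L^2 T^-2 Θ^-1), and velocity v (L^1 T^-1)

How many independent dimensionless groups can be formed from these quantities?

There are 5 variables and 4 base dimensions (M, L, T, Θ).
The dimension matrix has rank 4.
Independent dimensionless groups: 5 − 4 = 1.

1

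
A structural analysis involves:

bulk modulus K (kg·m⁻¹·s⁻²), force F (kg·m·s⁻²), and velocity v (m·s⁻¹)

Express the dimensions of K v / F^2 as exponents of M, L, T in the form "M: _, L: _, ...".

Collect each base-dimension exponent across the product:
  M: (1) − 2·(1) + (0) = -1
  L: (-1) − 2·(1) + (1) = -2
  T: (-2) − 2·(-2) + (-1) = 1
So the dimensions are [M⁻¹ L⁻² T].

M: -1, L: -2, T: 1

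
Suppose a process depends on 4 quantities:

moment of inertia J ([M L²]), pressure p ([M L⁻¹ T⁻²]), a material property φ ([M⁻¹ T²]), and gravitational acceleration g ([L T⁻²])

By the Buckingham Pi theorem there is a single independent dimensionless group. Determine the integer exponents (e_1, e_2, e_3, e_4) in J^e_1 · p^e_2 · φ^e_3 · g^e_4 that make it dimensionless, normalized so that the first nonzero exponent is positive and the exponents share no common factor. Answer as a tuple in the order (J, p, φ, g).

(1, 3, 4, 1)

M: e_1·(1) + e_2·(1) + e_3·(-1) + e_4·(0) = 0
L: e_1·(2) + e_2·(-1) + e_3·(0) + e_4·(1) = 0
T: e_1·(0) + e_2·(-2) + e_3·(2) + e_4·(-2) = 0
Solving this homogeneous linear system for the smallest-integer solution (first nonzero entry positive) gives (1, 3, 4, 1).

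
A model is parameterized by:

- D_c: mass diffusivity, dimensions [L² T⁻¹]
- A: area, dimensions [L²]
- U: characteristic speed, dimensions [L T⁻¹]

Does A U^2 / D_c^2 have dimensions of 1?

Sum the exponent of each base dimension across the product:
  M: −2·[D_c]_M + [A]_M + 2·[U]_M = −2·(0) + (0) + 2·(0) = 0
  L: −2·[D_c]_L + [A]_L + 2·[U]_L = −2·(2) + (2) + 2·(1) = 0
  T: −2·[D_c]_T + [A]_T + 2·[U]_T = −2·(-1) + (0) + 2·(-1) = 0
  Θ: −2·[D_c]_Θ + [A]_Θ + 2·[U]_Θ = −2·(0) + (0) + 2·(0) = 0
All base exponents vanish — dimensionless.

yes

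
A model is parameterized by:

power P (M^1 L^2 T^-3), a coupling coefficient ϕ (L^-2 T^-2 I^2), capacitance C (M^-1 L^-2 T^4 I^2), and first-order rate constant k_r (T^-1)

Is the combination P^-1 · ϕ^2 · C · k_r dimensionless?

no

Sum the exponent of each base dimension across the product:
  M: −[P]_M + 2·[ϕ]_M + [C]_M + [k_r]_M = −(1) + 2·(0) + (-1) + (0) = -2
  L: −[P]_L + 2·[ϕ]_L + [C]_L + [k_r]_L = −(2) + 2·(-2) + (-2) + (0) = -8
  T: −[P]_T + 2·[ϕ]_T + [C]_T + [k_r]_T = −(-3) + 2·(-2) + (4) + (-1) = 2
  I: −[P]_I + 2·[ϕ]_I + [C]_I + [k_r]_I = −(0) + 2·(2) + (2) + (0) = 6
Net dimensions [M⁻² L⁻⁸ T² I⁶] ≠ [1] — not dimensionless.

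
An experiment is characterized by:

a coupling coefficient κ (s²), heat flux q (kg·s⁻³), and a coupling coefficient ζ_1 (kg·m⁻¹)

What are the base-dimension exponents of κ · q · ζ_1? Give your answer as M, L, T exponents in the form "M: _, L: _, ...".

M: 2, L: -1, T: -1

Collect each base-dimension exponent across the product:
  M: (0) + (1) + (1) = 2
  L: (0) + (0) + (-1) = -1
  T: (2) + (-3) + (0) = -1
So the dimensions are [M² L⁻¹ T⁻¹].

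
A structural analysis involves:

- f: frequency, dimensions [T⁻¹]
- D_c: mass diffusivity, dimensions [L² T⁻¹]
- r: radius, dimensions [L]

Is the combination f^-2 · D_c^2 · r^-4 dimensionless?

yes

Sum the exponent of each base dimension across the product:
  L: −2·[f]_L + 2·[D_c]_L − 4·[r]_L = −2·(0) + 2·(2) − 4·(1) = 0
  T: −2·[f]_T + 2·[D_c]_T − 4·[r]_T = −2·(-1) + 2·(-1) − 4·(0) = 0
All base exponents vanish — dimensionless.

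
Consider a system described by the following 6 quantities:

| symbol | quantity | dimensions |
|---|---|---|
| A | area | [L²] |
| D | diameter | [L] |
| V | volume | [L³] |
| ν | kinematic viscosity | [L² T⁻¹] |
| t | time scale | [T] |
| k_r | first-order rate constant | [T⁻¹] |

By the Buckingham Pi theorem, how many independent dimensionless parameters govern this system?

There are 6 variables and 2 base dimensions (L, T).
The dimension matrix has rank 2.
Independent dimensionless groups: 6 − 2 = 4.

4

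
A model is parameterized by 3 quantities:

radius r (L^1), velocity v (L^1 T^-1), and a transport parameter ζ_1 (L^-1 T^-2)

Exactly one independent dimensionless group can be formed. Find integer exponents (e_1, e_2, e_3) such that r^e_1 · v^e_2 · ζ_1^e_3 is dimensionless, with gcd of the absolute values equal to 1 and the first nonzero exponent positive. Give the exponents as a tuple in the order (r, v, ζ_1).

L: e_1·(1) + e_2·(1) + e_3·(-1) = 0
T: e_1·(0) + e_2·(-1) + e_3·(-2) = 0
Solving this homogeneous linear system for the smallest-integer solution (first nonzero entry positive) gives (3, -2, 1).

(3, -2, 1)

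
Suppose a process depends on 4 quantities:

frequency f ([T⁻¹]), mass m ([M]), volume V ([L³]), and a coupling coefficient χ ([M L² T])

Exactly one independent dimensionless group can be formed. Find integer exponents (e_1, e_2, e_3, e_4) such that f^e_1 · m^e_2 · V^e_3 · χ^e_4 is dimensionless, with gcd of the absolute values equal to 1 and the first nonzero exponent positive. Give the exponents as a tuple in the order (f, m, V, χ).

(3, -3, -2, 3)

M: e_1·(0) + e_2·(1) + e_3·(0) + e_4·(1) = 0
L: e_1·(0) + e_2·(0) + e_3·(3) + e_4·(2) = 0
T: e_1·(-1) + e_2·(0) + e_3·(0) + e_4·(1) = 0
Solving this homogeneous linear system for the smallest-integer solution (first nonzero entry positive) gives (3, -3, -2, 3).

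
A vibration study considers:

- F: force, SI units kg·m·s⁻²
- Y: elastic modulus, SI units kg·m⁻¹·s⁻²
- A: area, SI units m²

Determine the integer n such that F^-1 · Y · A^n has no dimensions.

Balance the L exponent: (2)·n from A, plus −(1) + (-1) = -2 from the rest, must sum to zero.
2n − 2 = 0, so n = 1.

1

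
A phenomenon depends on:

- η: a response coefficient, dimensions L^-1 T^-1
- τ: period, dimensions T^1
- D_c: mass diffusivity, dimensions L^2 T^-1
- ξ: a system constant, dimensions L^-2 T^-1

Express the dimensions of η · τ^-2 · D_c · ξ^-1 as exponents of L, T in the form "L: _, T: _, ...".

L: 3, T: -3

Collect each base-dimension exponent across the product:
  L: (-1) − 2·(0) + (2) − (-2) = 3
  T: (-1) − 2·(1) + (-1) − (-1) = -3
So the dimensions are [L³ T⁻³].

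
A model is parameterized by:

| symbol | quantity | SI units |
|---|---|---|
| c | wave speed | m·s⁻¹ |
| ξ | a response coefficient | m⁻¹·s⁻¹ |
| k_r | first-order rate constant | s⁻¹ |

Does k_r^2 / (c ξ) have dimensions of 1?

yes

Sum the exponent of each base dimension across the product:
  M: −[c]_M − [ξ]_M + 2·[k_r]_M = −(0) − (0) + 2·(0) = 0
  L: −[c]_L − [ξ]_L + 2·[k_r]_L = −(1) − (-1) + 2·(0) = 0
  T: −[c]_T − [ξ]_T + 2·[k_r]_T = −(-1) − (-1) + 2·(-1) = 0
  I: −[c]_I − [ξ]_I + 2·[k_r]_I = −(0) − (0) + 2·(0) = 0
All base exponents vanish — dimensionless.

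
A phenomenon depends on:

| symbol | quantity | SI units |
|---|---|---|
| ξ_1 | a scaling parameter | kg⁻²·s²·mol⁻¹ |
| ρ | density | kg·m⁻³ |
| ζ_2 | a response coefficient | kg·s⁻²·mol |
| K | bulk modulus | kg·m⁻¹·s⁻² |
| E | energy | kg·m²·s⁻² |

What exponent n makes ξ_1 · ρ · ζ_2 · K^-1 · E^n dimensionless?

Balance the M exponent: (1)·n from E, plus (-2) + (1) + (1) − (1) = -1 from the rest, must sum to zero.
n − 1 = 0, so n = 1.

1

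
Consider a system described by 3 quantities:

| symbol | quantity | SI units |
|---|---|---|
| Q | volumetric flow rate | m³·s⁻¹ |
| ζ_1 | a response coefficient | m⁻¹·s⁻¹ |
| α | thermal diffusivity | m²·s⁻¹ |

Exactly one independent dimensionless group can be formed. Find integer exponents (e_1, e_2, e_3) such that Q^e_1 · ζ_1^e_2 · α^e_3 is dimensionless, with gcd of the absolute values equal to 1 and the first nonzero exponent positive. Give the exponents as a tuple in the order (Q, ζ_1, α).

(3, 1, -4)

L: e_1·(3) + e_2·(-1) + e_3·(2) = 0
T: e_1·(-1) + e_2·(-1) + e_3·(-1) = 0
Solving this homogeneous linear system for the smallest-integer solution (first nonzero entry positive) gives (3, 1, -4).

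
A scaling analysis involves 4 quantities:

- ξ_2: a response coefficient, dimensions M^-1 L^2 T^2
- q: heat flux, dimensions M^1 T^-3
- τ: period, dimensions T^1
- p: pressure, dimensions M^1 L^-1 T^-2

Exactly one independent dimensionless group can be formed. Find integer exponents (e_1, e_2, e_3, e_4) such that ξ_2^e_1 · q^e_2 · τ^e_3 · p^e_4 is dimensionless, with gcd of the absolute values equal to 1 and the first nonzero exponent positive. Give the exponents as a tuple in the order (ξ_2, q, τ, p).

M: e_1·(-1) + e_2·(1) + e_3·(0) + e_4·(1) = 0
L: e_1·(2) + e_2·(0) + e_3·(0) + e_4·(-1) = 0
T: e_1·(2) + e_2·(-3) + e_3·(1) + e_4·(-2) = 0
Solving this homogeneous linear system for the smallest-integer solution (first nonzero entry positive) gives (1, -1, -1, 2).

(1, -1, -1, 2)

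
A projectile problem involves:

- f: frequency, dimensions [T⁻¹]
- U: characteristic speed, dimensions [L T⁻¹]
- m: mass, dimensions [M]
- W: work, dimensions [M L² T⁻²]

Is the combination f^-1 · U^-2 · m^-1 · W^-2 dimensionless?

no

Sum the exponent of each base dimension across the product:
  M: −[f]_M − 2·[U]_M − [m]_M − 2·[W]_M = −(0) − 2·(0) − (1) − 2·(1) = -3
  L: −[f]_L − 2·[U]_L − [m]_L − 2·[W]_L = −(0) − 2·(1) − (0) − 2·(2) = -6
  T: −[f]_T − 2·[U]_T − [m]_T − 2·[W]_T = −(-1) − 2·(-1) − (0) − 2·(-2) = 7
Net dimensions [M⁻³ L⁻⁶ T⁷] ≠ [1] — not dimensionless.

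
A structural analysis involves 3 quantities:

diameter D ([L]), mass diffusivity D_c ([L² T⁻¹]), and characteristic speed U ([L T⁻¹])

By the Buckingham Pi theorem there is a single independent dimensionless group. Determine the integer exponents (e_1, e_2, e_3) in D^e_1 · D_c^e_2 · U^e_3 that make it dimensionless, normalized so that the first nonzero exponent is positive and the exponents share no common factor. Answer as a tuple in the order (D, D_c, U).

L: e_1·(1) + e_2·(2) + e_3·(1) = 0
T: e_1·(0) + e_2·(-1) + e_3·(-1) = 0
Solving this homogeneous linear system for the smallest-integer solution (first nonzero entry positive) gives (1, -1, 1).

(1, -1, 1)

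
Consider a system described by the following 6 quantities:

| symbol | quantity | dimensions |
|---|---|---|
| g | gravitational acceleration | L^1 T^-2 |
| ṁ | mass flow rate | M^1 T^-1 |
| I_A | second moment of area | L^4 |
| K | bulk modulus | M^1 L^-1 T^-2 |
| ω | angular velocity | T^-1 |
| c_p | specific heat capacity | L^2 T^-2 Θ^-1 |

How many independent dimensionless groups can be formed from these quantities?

2

There are 6 variables and 4 base dimensions (M, L, T, Θ).
The dimension matrix has rank 4.
Independent dimensionless groups: 6 − 4 = 2.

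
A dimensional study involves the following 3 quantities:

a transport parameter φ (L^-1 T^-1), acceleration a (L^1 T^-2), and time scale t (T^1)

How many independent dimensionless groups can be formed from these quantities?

There are 3 variables and 2 base dimensions (L, T).
The dimension matrix has rank 2.
Independent dimensionless groups: 3 − 2 = 1.

1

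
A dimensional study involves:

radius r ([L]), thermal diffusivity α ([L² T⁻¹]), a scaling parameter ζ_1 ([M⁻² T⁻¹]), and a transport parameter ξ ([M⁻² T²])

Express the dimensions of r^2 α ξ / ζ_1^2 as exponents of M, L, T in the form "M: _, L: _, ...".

Collect each base-dimension exponent across the product:
  M: 2·(0) + (0) − 2·(-2) + (-2) = 2
  L: 2·(1) + (2) − 2·(0) + (0) = 4
  T: 2·(0) + (-1) − 2·(-1) + (2) = 3
So the dimensions are [M² L⁴ T³].

M: 2, L: 4, T: 3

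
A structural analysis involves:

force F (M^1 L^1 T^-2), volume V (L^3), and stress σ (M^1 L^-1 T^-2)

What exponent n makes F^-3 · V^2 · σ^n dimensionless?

Balance the M exponent: (1)·n from σ, plus −3·(1) + 2·(0) = -3 from the rest, must sum to zero.
n − 3 = 0, so n = 3.

3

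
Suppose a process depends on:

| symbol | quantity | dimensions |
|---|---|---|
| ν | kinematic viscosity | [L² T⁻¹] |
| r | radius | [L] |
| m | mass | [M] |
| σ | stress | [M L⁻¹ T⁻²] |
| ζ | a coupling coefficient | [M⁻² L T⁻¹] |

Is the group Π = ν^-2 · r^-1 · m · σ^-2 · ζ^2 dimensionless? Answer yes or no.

Sum the exponent of each base dimension across the product:
  M: −2·[ν]_M − [r]_M + [m]_M − 2·[σ]_M + 2·[ζ]_M = −2·(0) − (0) + (1) − 2·(1) + 2·(-2) = -5
  L: −2·[ν]_L − [r]_L + [m]_L − 2·[σ]_L + 2·[ζ]_L = −2·(2) − (1) + (0) − 2·(-1) + 2·(1) = -1
  T: −2·[ν]_T − [r]_T + [m]_T − 2·[σ]_T + 2·[ζ]_T = −2·(-1) − (0) + (0) − 2·(-2) + 2·(-1) = 4
Net dimensions [M⁻⁵ L⁻¹ T⁴] ≠ [1] — not dimensionless.

no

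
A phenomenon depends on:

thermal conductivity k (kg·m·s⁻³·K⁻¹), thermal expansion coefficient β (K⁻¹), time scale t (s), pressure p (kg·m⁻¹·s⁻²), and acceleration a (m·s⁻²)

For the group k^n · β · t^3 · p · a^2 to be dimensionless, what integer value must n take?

-1

Balance the M exponent: (1)·n from k, plus (0) + 3·(0) + (1) + 2·(0) = 1 from the rest, must sum to zero.
n + 1 = 0, so n = -1.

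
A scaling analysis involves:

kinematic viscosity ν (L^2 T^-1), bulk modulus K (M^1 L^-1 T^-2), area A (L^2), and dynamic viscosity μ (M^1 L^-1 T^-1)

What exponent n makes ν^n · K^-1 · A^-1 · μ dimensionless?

1

Balance the L exponent: (2)·n from ν, plus −(-1) − (2) + (-1) = -2 from the rest, must sum to zero.
2n − 2 = 0, so n = 1.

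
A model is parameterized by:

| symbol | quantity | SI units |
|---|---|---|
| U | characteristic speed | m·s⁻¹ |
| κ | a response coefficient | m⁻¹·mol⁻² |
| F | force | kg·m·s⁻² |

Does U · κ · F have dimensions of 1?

Sum the exponent of each base dimension across the product:
  M: [U]_M + [κ]_M + [F]_M = (0) + (0) + (1) = 1
  L: [U]_L + [κ]_L + [F]_L = (1) + (-1) + (1) = 1
  T: [U]_T + [κ]_T + [F]_T = (-1) + (0) + (-2) = -3
  N: [U]_N + [κ]_N + [F]_N = (0) + (-2) + (0) = -2
Net dimensions [M L T⁻³ N⁻²] ≠ [1] — not dimensionless.

no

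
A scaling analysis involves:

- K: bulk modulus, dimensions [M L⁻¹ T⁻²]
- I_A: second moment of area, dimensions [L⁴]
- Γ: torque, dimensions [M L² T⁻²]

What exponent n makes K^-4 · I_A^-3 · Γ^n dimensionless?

Balance the M exponent: (1)·n from Γ, plus −4·(1) − 3·(0) = -4 from the rest, must sum to zero.
n − 4 = 0, so n = 4.

4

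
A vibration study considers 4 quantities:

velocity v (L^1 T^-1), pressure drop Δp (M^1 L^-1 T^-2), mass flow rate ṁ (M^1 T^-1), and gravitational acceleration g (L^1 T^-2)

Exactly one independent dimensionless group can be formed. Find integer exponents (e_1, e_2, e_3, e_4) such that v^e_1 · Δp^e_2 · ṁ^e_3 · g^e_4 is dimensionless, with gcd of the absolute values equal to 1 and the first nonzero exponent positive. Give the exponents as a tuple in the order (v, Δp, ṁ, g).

M: e_1·(0) + e_2·(1) + e_3·(1) + e_4·(0) = 0
L: e_1·(1) + e_2·(-1) + e_3·(0) + e_4·(1) = 0
T: e_1·(-1) + e_2·(-2) + e_3·(-1) + e_4·(-2) = 0
Solving this homogeneous linear system for the smallest-integer solution (first nonzero entry positive) gives (3, 1, -1, -2).

(3, 1, -1, -2)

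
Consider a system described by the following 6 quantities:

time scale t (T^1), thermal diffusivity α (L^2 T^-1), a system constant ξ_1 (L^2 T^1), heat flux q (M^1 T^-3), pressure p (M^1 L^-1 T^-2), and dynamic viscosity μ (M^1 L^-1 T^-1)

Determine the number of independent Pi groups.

3

There are 6 variables and 3 base dimensions (M, L, T).
The dimension matrix has rank 3.
Independent dimensionless groups: 6 − 3 = 3.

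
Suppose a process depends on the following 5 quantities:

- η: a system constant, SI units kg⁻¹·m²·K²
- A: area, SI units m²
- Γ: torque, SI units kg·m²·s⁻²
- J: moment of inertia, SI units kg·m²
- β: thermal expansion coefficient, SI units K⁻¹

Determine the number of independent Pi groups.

There are 5 variables and 4 base dimensions (M, L, T, Θ).
The dimension matrix has rank 4.
Independent dimensionless groups: 5 − 4 = 1.

1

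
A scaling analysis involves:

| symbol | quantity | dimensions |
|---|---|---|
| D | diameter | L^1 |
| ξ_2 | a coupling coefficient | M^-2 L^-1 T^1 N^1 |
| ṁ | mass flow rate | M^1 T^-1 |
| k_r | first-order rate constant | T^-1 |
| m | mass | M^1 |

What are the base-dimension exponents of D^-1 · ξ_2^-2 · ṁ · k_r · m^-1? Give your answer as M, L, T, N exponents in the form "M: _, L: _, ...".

Collect each base-dimension exponent across the product:
  M: −(0) − 2·(-2) + (1) + (0) − (1) = 4
  L: −(1) − 2·(-1) + (0) + (0) − (0) = 1
  T: −(0) − 2·(1) + (-1) + (-1) − (0) = -4
  N: −(0) − 2·(1) + (0) + (0) − (0) = -2
So the dimensions are [M⁴ L T⁻⁴ N⁻²].

M: 4, L: 1, T: -4, N: -2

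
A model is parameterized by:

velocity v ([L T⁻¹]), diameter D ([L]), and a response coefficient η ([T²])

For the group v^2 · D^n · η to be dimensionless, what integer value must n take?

-2

Balance the L exponent: (1)·n from D, plus 2·(1) + (0) = 2 from the rest, must sum to zero.
n + 2 = 0, so n = -2.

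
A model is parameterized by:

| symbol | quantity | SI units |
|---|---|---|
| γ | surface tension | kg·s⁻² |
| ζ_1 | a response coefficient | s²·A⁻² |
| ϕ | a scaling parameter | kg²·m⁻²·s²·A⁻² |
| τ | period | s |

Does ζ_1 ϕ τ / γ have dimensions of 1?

Sum the exponent of each base dimension across the product:
  M: −[γ]_M + [ζ_1]_M + [ϕ]_M + [τ]_M = −(1) + (0) + (2) + (0) = 1
  L: −[γ]_L + [ζ_1]_L + [ϕ]_L + [τ]_L = −(0) + (0) + (-2) + (0) = -2
  T: −[γ]_T + [ζ_1]_T + [ϕ]_T + [τ]_T = −(-2) + (2) + (2) + (1) = 7
  I: −[γ]_I + [ζ_1]_I + [ϕ]_I + [τ]_I = −(0) + (-2) + (-2) + (0) = -4
Net dimensions [M L⁻² T⁷ I⁻⁴] ≠ [1] — not dimensionless.

no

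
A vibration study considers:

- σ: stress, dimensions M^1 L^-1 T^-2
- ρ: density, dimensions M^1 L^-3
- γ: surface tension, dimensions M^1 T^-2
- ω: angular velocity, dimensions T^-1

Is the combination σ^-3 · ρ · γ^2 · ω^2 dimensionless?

yes

Sum the exponent of each base dimension across the product:
  M: −3·[σ]_M + [ρ]_M + 2·[γ]_M + 2·[ω]_M = −3·(1) + (1) + 2·(1) + 2·(0) = 0
  L: −3·[σ]_L + [ρ]_L + 2·[γ]_L + 2·[ω]_L = −3·(-1) + (-3) + 2·(0) + 2·(0) = 0
  T: −3·[σ]_T + [ρ]_T + 2·[γ]_T + 2·[ω]_T = −3·(-2) + (0) + 2·(-2) + 2·(-1) = 0
All base exponents vanish — dimensionless.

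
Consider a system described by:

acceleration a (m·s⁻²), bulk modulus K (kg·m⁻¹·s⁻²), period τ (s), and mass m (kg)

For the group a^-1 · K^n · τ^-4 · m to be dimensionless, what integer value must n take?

-1

Balance the M exponent: (1)·n from K, plus −(0) − 4·(0) + (1) = 1 from the rest, must sum to zero.
n + 1 = 0, so n = -1.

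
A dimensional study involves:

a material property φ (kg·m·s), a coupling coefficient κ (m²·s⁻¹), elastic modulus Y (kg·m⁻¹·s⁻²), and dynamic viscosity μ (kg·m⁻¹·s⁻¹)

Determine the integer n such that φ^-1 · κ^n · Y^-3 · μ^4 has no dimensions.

1

Balance the L exponent: (2)·n from κ, plus −(1) − 3·(-1) + 4·(-1) = -2 from the rest, must sum to zero.
2n − 2 = 0, so n = 1.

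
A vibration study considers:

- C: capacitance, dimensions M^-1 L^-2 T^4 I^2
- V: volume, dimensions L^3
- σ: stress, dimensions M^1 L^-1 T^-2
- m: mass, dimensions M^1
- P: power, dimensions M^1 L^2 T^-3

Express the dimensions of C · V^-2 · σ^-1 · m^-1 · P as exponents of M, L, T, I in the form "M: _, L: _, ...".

Collect each base-dimension exponent across the product:
  M: (-1) − 2·(0) − (1) − (1) + (1) = -2
  L: (-2) − 2·(3) − (-1) − (0) + (2) = -5
  T: (4) − 2·(0) − (-2) − (0) + (-3) = 3
  I: (2) − 2·(0) − (0) − (0) + (0) = 2
So the dimensions are [M⁻² L⁻⁵ T³ I²].

M: -2, L: -5, T: 3, I: 2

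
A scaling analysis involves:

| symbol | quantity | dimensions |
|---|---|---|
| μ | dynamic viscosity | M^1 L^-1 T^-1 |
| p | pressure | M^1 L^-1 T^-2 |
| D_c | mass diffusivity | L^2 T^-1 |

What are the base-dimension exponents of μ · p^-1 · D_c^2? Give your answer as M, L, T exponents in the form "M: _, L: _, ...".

Collect each base-dimension exponent across the product:
  M: (1) − (1) + 2·(0) = 0
  L: (-1) − (-1) + 2·(2) = 4
  T: (-1) − (-2) + 2·(-1) = -1
So the dimensions are [L⁴ T⁻¹].

M: 0, L: 4, T: -1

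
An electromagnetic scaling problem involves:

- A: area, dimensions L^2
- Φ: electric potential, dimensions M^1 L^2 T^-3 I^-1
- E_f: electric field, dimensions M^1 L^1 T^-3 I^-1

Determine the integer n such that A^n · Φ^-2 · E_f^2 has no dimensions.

1

Balance the L exponent: (2)·n from A, plus −2·(2) + 2·(1) = -2 from the rest, must sum to zero.
2n − 2 = 0, so n = 1.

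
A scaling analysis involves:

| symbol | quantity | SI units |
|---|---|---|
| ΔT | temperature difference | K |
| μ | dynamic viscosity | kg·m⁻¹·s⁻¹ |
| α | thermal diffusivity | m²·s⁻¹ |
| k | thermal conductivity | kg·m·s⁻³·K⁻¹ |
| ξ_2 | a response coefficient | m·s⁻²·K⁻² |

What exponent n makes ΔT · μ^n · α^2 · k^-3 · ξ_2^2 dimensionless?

Balance the M exponent: (1)·n from μ, plus (0) + 2·(0) − 3·(1) + 2·(0) = -3 from the rest, must sum to zero.
n − 3 = 0, so n = 3.

3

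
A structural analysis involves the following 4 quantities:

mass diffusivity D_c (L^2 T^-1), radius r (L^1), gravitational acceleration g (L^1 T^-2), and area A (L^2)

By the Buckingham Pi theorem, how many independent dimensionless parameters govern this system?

There are 4 variables and 2 base dimensions (L, T).
The dimension matrix has rank 2.
Independent dimensionless groups: 4 − 2 = 2.

2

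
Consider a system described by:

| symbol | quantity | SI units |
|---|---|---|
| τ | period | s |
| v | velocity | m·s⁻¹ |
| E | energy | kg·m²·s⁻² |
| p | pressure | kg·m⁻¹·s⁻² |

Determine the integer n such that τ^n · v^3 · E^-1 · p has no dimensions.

3

Balance the T exponent: (1)·n from τ, plus 3·(-1) − (-2) + (-2) = -3 from the rest, must sum to zero.
n − 3 = 0, so n = 3.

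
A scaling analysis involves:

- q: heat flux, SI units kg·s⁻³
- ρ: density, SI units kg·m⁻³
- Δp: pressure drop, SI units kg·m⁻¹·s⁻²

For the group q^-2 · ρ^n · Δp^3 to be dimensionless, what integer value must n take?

-1

Balance the M exponent: (1)·n from ρ, plus −2·(1) + 3·(1) = 1 from the rest, must sum to zero.
n + 1 = 0, so n = -1.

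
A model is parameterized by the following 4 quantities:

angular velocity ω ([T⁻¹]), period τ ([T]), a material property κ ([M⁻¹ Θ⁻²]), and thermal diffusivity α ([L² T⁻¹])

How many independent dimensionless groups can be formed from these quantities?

1

There are 4 variables and 4 base dimensions (M, L, T, Θ).
The dimension matrix has rank 3 (less than 4: the dimension vectors are linearly dependent).
Independent dimensionless groups: 4 − 3 = 1.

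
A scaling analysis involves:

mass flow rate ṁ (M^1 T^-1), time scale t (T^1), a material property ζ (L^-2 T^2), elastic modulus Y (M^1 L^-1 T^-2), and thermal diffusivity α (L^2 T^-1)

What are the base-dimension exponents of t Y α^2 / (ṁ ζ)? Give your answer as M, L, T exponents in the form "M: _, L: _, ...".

Collect each base-dimension exponent across the product:
  M: −(1) + (0) − (0) + (1) + 2·(0) = 0
  L: −(0) + (0) − (-2) + (-1) + 2·(2) = 5
  T: −(-1) + (1) − (2) + (-2) + 2·(-1) = -4
So the dimensions are [L⁵ T⁻⁴].

M: 0, L: 5, T: -4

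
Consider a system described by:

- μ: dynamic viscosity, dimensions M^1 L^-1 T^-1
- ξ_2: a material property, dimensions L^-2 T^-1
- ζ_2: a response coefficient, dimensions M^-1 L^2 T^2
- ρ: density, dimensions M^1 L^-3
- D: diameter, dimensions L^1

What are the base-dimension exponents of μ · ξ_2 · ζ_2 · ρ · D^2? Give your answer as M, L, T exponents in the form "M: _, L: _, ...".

Collect each base-dimension exponent across the product:
  M: (1) + (0) + (-1) + (1) + 2·(0) = 1
  L: (-1) + (-2) + (2) + (-3) + 2·(1) = -2
  T: (-1) + (-1) + (2) + (0) + 2·(0) = 0
So the dimensions are [M L⁻²].

M: 1, L: -2, T: 0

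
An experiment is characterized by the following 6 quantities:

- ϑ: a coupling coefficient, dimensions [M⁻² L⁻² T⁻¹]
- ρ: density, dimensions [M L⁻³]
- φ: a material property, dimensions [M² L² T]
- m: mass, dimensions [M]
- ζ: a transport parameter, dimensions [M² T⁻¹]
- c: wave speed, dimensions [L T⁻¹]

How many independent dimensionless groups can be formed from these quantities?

3

There are 6 variables and 3 base dimensions (M, L, T).
The dimension matrix has rank 3.
Independent dimensionless groups: 6 − 3 = 3.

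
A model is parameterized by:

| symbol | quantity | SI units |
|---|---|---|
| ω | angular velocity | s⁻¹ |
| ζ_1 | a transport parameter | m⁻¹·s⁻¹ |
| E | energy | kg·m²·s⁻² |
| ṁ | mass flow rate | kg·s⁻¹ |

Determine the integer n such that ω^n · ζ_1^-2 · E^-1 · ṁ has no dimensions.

Balance the T exponent: (-1)·n from ω, plus −2·(-1) − (-2) + (-1) = 3 from the rest, must sum to zero.
−n + 3 = 0, so n = 3.

3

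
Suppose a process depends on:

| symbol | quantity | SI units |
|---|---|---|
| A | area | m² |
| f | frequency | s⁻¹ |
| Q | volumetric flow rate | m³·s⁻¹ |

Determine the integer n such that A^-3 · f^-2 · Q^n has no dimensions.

Balance the L exponent: (3)·n from Q, plus −3·(2) − 2·(0) = -6 from the rest, must sum to zero.
3n − 6 = 0, so n = 2.

2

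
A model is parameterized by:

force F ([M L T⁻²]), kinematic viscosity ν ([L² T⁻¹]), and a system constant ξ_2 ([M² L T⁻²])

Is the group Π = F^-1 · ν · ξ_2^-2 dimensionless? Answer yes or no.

Sum the exponent of each base dimension across the product:
  M: −[F]_M + [ν]_M − 2·[ξ_2]_M = −(1) + (0) − 2·(2) = -5
  L: −[F]_L + [ν]_L − 2·[ξ_2]_L = −(1) + (2) − 2·(1) = -1
  T: −[F]_T + [ν]_T − 2·[ξ_2]_T = −(-2) + (-1) − 2·(-2) = 5
Net dimensions [M⁻⁵ L⁻¹ T⁵] ≠ [1] — not dimensionless.

no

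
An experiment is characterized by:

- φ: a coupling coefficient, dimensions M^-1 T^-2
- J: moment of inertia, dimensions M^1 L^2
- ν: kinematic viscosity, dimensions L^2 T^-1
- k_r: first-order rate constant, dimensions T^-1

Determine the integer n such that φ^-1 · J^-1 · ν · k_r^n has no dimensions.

Balance the T exponent: (-1)·n from k_r, plus −(-2) − (0) + (-1) = 1 from the rest, must sum to zero.
−n + 1 = 0, so n = 1.

1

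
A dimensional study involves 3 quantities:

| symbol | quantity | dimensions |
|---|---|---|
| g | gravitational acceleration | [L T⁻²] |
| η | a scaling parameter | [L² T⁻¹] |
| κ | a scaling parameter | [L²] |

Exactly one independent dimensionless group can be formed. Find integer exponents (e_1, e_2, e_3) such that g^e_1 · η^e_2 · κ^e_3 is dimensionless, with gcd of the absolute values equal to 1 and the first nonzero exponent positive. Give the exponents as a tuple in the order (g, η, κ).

L: e_1·(1) + e_2·(2) + e_3·(2) = 0
T: e_1·(-2) + e_2·(-1) + e_3·(0) = 0
Solving this homogeneous linear system for the smallest-integer solution (first nonzero entry positive) gives (2, -4, 3).

(2, -4, 3)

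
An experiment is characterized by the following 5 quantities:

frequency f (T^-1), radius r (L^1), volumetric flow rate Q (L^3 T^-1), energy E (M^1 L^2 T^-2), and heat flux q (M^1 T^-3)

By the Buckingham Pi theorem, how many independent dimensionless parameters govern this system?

2

There are 5 variables and 3 base dimensions (M, L, T).
The dimension matrix has rank 3.
Independent dimensionless groups: 5 − 3 = 2.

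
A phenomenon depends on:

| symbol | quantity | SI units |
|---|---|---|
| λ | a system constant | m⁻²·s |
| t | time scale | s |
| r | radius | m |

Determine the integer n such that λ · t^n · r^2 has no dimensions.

-1

Balance the T exponent: (1)·n from t, plus (1) + 2·(0) = 1 from the rest, must sum to zero.
n + 1 = 0, so n = -1.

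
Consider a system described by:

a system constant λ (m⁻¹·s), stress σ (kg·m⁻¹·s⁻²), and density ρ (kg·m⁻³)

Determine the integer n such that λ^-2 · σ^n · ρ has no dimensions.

Balance the M exponent: (1)·n from σ, plus −2·(0) + (1) = 1 from the rest, must sum to zero.
n + 1 = 0, so n = -1.

-1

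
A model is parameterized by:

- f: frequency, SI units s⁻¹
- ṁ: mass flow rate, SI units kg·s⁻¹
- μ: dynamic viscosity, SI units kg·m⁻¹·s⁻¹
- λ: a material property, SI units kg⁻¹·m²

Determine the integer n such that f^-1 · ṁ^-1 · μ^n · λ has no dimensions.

Balance the M exponent: (1)·n from μ, plus −(0) − (1) + (-1) = -2 from the rest, must sum to zero.
n − 2 = 0, so n = 2.

2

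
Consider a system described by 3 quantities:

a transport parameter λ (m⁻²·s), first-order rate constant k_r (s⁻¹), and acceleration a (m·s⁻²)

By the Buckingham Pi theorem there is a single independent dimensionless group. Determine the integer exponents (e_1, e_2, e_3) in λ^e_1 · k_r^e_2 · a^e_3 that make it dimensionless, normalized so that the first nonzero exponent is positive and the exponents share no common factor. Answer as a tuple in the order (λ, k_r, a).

L: e_1·(-2) + e_2·(0) + e_3·(1) = 0
T: e_1·(1) + e_2·(-1) + e_3·(-2) = 0
Solving this homogeneous linear system for the smallest-integer solution (first nonzero entry positive) gives (1, -3, 2).

(1, -3, 2)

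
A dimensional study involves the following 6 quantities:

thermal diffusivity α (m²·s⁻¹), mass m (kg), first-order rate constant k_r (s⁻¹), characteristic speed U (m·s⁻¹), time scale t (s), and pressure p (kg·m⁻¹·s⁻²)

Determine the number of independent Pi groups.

3

There are 6 variables and 3 base dimensions (M, L, T).
The dimension matrix has rank 3.
Independent dimensionless groups: 6 − 3 = 3.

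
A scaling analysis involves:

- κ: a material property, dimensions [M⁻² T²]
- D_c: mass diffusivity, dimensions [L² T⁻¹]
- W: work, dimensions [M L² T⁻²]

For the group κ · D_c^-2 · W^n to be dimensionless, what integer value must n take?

Balance the M exponent: (1)·n from W, plus (-2) − 2·(0) = -2 from the rest, must sum to zero.
n − 2 = 0, so n = 2.

2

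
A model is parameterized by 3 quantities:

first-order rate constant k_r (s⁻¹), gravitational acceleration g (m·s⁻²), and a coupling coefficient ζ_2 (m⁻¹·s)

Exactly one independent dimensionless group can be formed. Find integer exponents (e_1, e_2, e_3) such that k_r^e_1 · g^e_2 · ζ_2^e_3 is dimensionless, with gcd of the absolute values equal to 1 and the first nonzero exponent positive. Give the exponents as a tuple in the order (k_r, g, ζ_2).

L: e_1·(0) + e_2·(1) + e_3·(-1) = 0
T: e_1·(-1) + e_2·(-2) + e_3·(1) = 0
Solving this homogeneous linear system for the smallest-integer solution (first nonzero entry positive) gives (1, -1, -1).

(1, -1, -1)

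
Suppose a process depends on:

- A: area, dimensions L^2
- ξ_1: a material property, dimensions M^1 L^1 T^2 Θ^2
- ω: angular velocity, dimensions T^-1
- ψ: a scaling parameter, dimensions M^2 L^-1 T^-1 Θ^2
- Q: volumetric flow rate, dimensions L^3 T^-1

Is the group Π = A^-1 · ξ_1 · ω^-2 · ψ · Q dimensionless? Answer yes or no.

no

Sum the exponent of each base dimension across the product:
  M: −[A]_M + [ξ_1]_M − 2·[ω]_M + [ψ]_M + [Q]_M = −(0) + (1) − 2·(0) + (2) + (0) = 3
  L: −[A]_L + [ξ_1]_L − 2·[ω]_L + [ψ]_L + [Q]_L = −(2) + (1) − 2·(0) + (-1) + (3) = 1
  T: −[A]_T + [ξ_1]_T − 2·[ω]_T + [ψ]_T + [Q]_T = −(0) + (2) − 2·(-1) + (-1) + (-1) = 2
  Θ: −[A]_Θ + [ξ_1]_Θ − 2·[ω]_Θ + [ψ]_Θ + [Q]_Θ = −(0) + (2) − 2·(0) + (2) + (0) = 4
Net dimensions [M³ L T² Θ⁴] ≠ [1] — not dimensionless.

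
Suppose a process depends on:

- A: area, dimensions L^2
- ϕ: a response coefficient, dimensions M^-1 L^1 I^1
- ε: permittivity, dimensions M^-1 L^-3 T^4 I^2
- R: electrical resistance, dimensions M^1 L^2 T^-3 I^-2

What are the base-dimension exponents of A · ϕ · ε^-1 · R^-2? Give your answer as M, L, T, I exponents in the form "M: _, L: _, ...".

M: -2, L: 2, T: 2, I: 3

Collect each base-dimension exponent across the product:
  M: (0) + (-1) − (-1) − 2·(1) = -2
  L: (2) + (1) − (-3) − 2·(2) = 2
  T: (0) + (0) − (4) − 2·(-3) = 2
  I: (0) + (1) − (2) − 2·(-2) = 3
So the dimensions are [M⁻² L² T² I³].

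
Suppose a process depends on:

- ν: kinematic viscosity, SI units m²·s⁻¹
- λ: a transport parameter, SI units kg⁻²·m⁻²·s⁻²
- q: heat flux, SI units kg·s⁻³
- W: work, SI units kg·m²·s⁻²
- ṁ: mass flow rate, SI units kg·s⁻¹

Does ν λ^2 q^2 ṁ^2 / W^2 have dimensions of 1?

no

Sum the exponent of each base dimension across the product:
  M: [ν]_M + 2·[λ]_M + 2·[q]_M − 2·[W]_M + 2·[ṁ]_M = (0) + 2·(-2) + 2·(1) − 2·(1) + 2·(1) = -2
  L: [ν]_L + 2·[λ]_L + 2·[q]_L − 2·[W]_L + 2·[ṁ]_L = (2) + 2·(-2) + 2·(0) − 2·(2) + 2·(0) = -6
  T: [ν]_T + 2·[λ]_T + 2·[q]_T − 2·[W]_T + 2·[ṁ]_T = (-1) + 2·(-2) + 2·(-3) − 2·(-2) + 2·(-1) = -9
Net dimensions [M⁻² L⁻⁶ T⁻⁹] ≠ [1] — not dimensionless.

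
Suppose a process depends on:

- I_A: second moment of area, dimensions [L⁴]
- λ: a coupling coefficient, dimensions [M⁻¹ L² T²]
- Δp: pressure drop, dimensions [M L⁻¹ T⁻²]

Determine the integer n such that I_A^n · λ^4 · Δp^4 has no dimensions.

Balance the L exponent: (4)·n from I_A, plus 4·(2) + 4·(-1) = 4 from the rest, must sum to zero.
4n + 4 = 0, so n = -1.

-1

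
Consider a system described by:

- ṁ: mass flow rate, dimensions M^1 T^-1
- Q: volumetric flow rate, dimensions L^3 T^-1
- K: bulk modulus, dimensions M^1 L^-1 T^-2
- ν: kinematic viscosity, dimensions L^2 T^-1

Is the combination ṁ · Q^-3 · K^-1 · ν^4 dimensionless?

Sum the exponent of each base dimension across the product:
  M: [ṁ]_M − 3·[Q]_M − [K]_M + 4·[ν]_M = (1) − 3·(0) − (1) + 4·(0) = 0
  L: [ṁ]_L − 3·[Q]_L − [K]_L + 4·[ν]_L = (0) − 3·(3) − (-1) + 4·(2) = 0
  T: [ṁ]_T − 3·[Q]_T − [K]_T + 4·[ν]_T = (-1) − 3·(-1) − (-2) + 4·(-1) = 0
All base exponents vanish — dimensionless.

yes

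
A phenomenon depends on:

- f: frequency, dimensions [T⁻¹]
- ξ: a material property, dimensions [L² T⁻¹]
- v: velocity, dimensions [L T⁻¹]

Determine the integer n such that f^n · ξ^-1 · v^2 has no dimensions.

-1

Balance the T exponent: (-1)·n from f, plus −(-1) + 2·(-1) = -1 from the rest, must sum to zero.
−n − 1 = 0, so n = -1.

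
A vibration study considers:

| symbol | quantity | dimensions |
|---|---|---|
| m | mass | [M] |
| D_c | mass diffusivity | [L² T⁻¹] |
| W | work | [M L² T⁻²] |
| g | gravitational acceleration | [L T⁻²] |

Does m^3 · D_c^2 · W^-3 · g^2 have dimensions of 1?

yes

Sum the exponent of each base dimension across the product:
  M: 3·[m]_M + 2·[D_c]_M − 3·[W]_M + 2·[g]_M = 3·(1) + 2·(0) − 3·(1) + 2·(0) = 0
  L: 3·[m]_L + 2·[D_c]_L − 3·[W]_L + 2·[g]_L = 3·(0) + 2·(2) − 3·(2) + 2·(1) = 0
  T: 3·[m]_T + 2·[D_c]_T − 3·[W]_T + 2·[g]_T = 3·(0) + 2·(-1) − 3·(-2) + 2·(-2) = 0
All base exponents vanish — dimensionless.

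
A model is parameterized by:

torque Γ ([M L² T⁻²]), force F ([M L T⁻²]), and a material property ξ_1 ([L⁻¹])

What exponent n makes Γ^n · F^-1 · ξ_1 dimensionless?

1

Balance the M exponent: (1)·n from Γ, plus −(1) + (0) = -1 from the rest, must sum to zero.
n − 1 = 0, so n = 1.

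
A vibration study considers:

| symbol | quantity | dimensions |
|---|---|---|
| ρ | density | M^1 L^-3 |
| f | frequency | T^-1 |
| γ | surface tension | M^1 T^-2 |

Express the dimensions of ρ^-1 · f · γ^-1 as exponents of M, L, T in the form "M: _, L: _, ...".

Collect each base-dimension exponent across the product:
  M: −(1) + (0) − (1) = -2
  L: −(-3) + (0) − (0) = 3
  T: −(0) + (-1) − (-2) = 1
So the dimensions are [M⁻² L³ T].

M: -2, L: 3, T: 1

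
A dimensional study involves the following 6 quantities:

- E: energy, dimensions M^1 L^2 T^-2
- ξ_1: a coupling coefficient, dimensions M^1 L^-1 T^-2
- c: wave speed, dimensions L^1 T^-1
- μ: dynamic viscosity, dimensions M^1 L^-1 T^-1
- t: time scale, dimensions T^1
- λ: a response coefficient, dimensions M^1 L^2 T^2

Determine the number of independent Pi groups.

3

There are 6 variables and 3 base dimensions (M, L, T).
The dimension matrix has rank 3.
Independent dimensionless groups: 6 − 3 = 3.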